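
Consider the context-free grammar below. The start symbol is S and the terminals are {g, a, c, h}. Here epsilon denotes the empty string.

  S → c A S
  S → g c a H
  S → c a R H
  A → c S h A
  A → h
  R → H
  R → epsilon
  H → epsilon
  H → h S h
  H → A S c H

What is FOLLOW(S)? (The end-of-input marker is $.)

FIRST(S) = {c, g}
FIRST(A) = {c, h}
FIRST(H) = {epsilon, c, h}  (via A S c H)
FIRST(R) = {epsilon, c, h}  (via H)
FOLLOW(S) includes $ since S is the start symbol.
FOLLOW(S): in S→c A S, the suffix after S is empty (adds nothing new); in A→c S h A, S is followed by h A with FIRST {h}; in H→h S h, S is followed by h with FIRST {h}; in H→A S c H, S is followed by c H with FIRST {c}. Thus FOLLOW(S) = {$, c, h}.
FOLLOW(A): in S→c A S, A is followed by S with FIRST {c, g}; in A→c S h A, the suffix after A is empty (adds nothing new); in H→A S c H, A is followed by S c H with FIRST {c, g}. Thus FOLLOW(A) = {c, g}.
FOLLOW(R): in S→c a R H, R is followed by H with FIRST {epsilon, c, h}; in S→c a R H, the suffix after R is nullable, so FOLLOW(R) ⊇ FOLLOW(S) = {$, c, h}. Thus FOLLOW(R) = {$, c, h}.
FOLLOW(H): in S→g c a H, the suffix after H is empty, so FOLLOW(H) ⊇ FOLLOW(S) = {$, c, h}; in S→c a R H, the suffix after H is empty, so FOLLOW(H) ⊇ FOLLOW(S) = {$, c, h}; in R→H, the suffix after H is empty, so FOLLOW(H) ⊇ FOLLOW(R) = {$, c, h}; in H→A S c H, the suffix after H is empty (adds nothing new). Thus FOLLOW(H) = {$, c, h}.

{$, c, h}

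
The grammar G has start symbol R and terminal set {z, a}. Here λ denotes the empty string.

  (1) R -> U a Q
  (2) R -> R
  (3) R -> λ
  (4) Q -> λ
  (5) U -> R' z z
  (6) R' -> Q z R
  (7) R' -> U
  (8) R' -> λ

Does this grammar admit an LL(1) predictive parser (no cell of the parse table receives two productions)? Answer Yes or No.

No

FIRST(R) = {λ, z}
FIRST(Q) = {λ}
FIRST(U) = {z}
FIRST(R') = {λ, z}
FOLLOW(R) = {$, z}
FOLLOW(Q) = {$, z}
FOLLOW(U) = {a, z}
FOLLOW(R') = {z}
Cell M[R, $] receives both R -> R and R -> λ — the grammar is not LL(1).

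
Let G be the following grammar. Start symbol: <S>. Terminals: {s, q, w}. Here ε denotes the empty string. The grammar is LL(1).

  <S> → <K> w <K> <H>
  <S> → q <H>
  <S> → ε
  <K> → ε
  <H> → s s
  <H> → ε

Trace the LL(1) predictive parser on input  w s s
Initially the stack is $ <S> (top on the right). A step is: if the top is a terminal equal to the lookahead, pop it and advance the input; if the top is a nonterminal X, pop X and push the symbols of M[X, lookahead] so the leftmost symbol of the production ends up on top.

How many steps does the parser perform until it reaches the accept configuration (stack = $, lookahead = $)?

step 1: stack=$ <S>  input=w s s $  — expand <S> → <K> w <K> <H>
step 2: stack=$ <H> <K> w <K>  input=w s s $  — expand <K> → ε
step 3: stack=$ <H> <K> w  input=w s s $  — match w
step 4: stack=$ <H> <K>  input=s s $  — expand <K> → ε
step 5: stack=$ <H>  input=s s $  — expand <H> → s s
step 6: stack=$ s s  input=s s $  — match s
step 7: stack=$ s  input=s $  — match s
Accept reached after 7 steps.

7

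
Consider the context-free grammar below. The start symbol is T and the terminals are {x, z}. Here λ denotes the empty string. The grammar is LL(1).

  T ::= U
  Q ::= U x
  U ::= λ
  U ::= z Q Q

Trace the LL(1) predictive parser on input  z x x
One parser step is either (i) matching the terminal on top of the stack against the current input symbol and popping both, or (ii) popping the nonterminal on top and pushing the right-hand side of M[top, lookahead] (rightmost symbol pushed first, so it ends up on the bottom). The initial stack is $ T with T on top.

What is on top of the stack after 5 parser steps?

x

     Stack    Input    Action
  1  $ T      z x x $  expand T ::= U
  2  $ U      z x x $  expand U ::= z Q Q
  3  $ Q Q z  z x x $  match z
  4  $ Q Q    x x $    expand Q ::= U x
  5  $ Q x U  x x $    expand U ::= λ
Stack after step 5: $ Q x (top = x).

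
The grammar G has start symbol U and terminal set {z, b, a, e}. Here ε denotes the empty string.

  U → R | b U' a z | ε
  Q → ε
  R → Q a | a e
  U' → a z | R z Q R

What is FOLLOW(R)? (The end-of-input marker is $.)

FIRST(Q): from Q→ε we get {ε}. So FIRST(Q) = {ε}.
FIRST(R): from R→Q a we get {a}; from R→a e we get {a}. So FIRST(R) = {a}.
FIRST(U): from U→R we get {a}; from U→b U' a z we get {b}; from U→ε we get {ε}. So FIRST(U) = {ε, a, b}.
FIRST(U'): from U'→a z we get {a}; from U'→R z Q R we get {a}. So FIRST(U') = {a}.
FOLLOW(U) includes $ since U is the start symbol.
FOLLOW(U): U appears on no right-hand side. Thus FOLLOW(U) = {$}.
FOLLOW(Q): in R→Q a, Q is followed by a with FIRST {a}; in U'→R z Q R, Q is followed by R with FIRST {a}. Thus FOLLOW(Q) = {a}.
FOLLOW(U'): in U→b U' a z, U' is followed by a z with FIRST {a}. Thus FOLLOW(U') = {a}.
FOLLOW(R): in U→R, the suffix after R is empty, so FOLLOW(R) ⊇ FOLLOW(U) = {$}; in U'→R z Q R (occurrence 1), R is followed by z Q R with FIRST {z}; in U'→R z Q R (occurrence 2), the suffix after R is empty, so FOLLOW(R) ⊇ FOLLOW(U') = {a}. Thus FOLLOW(R) = {$, a, z}.

{$, a, z}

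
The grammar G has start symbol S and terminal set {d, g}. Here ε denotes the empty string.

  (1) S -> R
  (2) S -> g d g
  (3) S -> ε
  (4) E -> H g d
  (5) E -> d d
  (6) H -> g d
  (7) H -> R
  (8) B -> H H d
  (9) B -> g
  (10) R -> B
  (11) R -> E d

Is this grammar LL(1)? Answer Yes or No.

FIRST(S) = {ε, d, g}
FIRST(E) = {d, g}
FIRST(H) = {d, g}
FIRST(B) = {d, g}
FIRST(R) = {d, g}
FOLLOW(S) = {$}
FOLLOW(E) = {d}
FOLLOW(H) = {d, g}
FOLLOW(B) = {$, d, g}
FOLLOW(R) = {$, d, g}
Cell M[B, g] receives both B -> H H d and B -> g — the grammar is not LL(1).

No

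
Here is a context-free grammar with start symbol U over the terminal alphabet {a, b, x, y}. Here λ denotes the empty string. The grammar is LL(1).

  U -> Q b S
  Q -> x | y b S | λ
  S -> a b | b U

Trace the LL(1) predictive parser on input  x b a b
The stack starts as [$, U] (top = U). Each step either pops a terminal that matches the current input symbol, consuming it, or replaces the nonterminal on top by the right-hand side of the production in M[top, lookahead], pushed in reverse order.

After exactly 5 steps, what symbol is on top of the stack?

a

step 1: stack=$ U  input=x b a b $  — expand U -> Q b S
step 2: stack=$ S b Q  input=x b a b $  — expand Q -> x
step 3: stack=$ S b x  input=x b a b $  — match x
step 4: stack=$ S b  input=b a b $  — match b
step 5: stack=$ S  input=a b $  — expand S -> a b
Stack after step 5: $ b a (top = a).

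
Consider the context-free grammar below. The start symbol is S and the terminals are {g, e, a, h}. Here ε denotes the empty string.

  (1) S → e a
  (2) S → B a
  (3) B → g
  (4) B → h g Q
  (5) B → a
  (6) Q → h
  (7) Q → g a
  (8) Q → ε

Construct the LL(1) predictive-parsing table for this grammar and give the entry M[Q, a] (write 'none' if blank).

FIRST(B): from B→g we get {g}; from B→h g Q we get {h}; from B→a we get {a}. So FIRST(B) = {a, g, h}.
FIRST(Q): from Q→h we get {h}; from Q→g a we get {g}; from Q→ε we get {ε}. So FIRST(Q) = {ε, g, h}.
FIRST(S): from S→e a we get {e}; from S→B a we get {a, g, h}. So FIRST(S) = {a, e, g, h}.
FOLLOW(S) includes $ since S is the start symbol.
FOLLOW(B): in S→B a, B is followed by a with FIRST {a}. Thus FOLLOW(B) = {a}.
FOLLOW(Q): in B→h g Q, the suffix after Q is empty, so FOLLOW(Q) ⊇ FOLLOW(B) = {a}. Thus FOLLOW(Q) = {a}.
For Q → h: FIRST(h) = {h}, so it goes in M[Q, t] for t ∈ {h}.
For Q → g a: FIRST(g a) = {g}, so it goes in M[Q, t] for t ∈ {g}.
For Q → ε: FIRST(ε) = {ε}, so it goes in M[Q, t] for t ∈ {}; since ε ∈ FIRST, also for every t ∈ FOLLOW(Q) = {a}.

Q → ε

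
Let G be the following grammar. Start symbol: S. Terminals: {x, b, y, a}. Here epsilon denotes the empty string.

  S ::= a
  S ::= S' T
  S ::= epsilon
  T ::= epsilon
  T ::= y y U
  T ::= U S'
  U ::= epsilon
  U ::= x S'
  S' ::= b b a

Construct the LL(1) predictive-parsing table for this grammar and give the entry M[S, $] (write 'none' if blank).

FIRST(U) = {epsilon, x}
FIRST(S') = {b}
FIRST(S) = {epsilon, a, b}  (via S' T)
FIRST(T) = {epsilon, b, x, y}  (via U S')
FOLLOW(S) includes $ since S is the start symbol.
FOLLOW(S): S appears on no right-hand side. Thus FOLLOW(S) = {$}.
For S ::= a: FIRST(a) = {a}, so it goes in M[S, t] for t ∈ {a}.
For S ::= S' T: FIRST(S' T) = {b}, so it goes in M[S, t] for t ∈ {b}.
For S ::= epsilon: FIRST(epsilon) = {epsilon}, so it goes in M[S, t] for t ∈ {}; since epsilon ∈ FIRST, also for every t ∈ FOLLOW(S) = {$}.

S ::= epsilon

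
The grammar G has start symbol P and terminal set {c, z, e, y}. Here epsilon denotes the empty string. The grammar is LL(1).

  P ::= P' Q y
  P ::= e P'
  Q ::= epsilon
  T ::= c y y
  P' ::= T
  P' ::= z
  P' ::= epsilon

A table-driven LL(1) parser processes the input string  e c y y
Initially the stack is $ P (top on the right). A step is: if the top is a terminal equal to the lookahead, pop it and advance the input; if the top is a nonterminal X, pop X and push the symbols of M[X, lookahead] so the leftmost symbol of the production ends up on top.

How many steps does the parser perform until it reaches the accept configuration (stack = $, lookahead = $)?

7

     Stack    Input      Action
  1  $ P      e c y y $  expand P ::= e P'
  2  $ P' e   e c y y $  match e
  3  $ P'     c y y $    expand P' ::= T
  4  $ T      c y y $    expand T ::= c y y
  5  $ y y c  c y y $    match c
  6  $ y y    y y $      match y
  7  $ y      y $        match y
Accept reached after 7 steps.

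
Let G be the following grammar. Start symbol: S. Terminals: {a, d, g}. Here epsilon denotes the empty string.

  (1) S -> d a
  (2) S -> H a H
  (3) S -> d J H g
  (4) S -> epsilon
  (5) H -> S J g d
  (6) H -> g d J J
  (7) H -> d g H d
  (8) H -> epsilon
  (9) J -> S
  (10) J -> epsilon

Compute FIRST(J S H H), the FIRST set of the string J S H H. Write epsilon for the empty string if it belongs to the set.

{epsilon, a, d, g}

FIRST(S): from S->d a we get {d}; from S->H a H we get {a, d, g}; from S->d J H g we get {d}; from S->epsilon we get {epsilon}. So FIRST(S) = {epsilon, a, d, g}.
FIRST(J): from J->S we get {epsilon, a, d, g}; from J->epsilon we get {epsilon}. So FIRST(J) = {epsilon, a, d, g}.
FIRST(H): from H->S J g d we get {a, d, g}; from H->g d J J we get {g}; from H->d g H d we get {d}; from H->epsilon we get {epsilon}. So FIRST(H) = {epsilon, a, d, g}.
FIRST(J S H H): take FIRST of each symbol in turn, carrying on past any symbol whose FIRST contains epsilon; result {epsilon, a, d, g}.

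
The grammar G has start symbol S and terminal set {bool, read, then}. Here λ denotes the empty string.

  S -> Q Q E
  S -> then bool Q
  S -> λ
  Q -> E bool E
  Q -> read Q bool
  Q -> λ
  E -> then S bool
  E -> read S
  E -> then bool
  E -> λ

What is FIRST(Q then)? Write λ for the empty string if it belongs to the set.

{bool, read, then}

FIRST(E) = {λ, read, then}
FIRST(Q) = {λ, bool, read, then}  (via E bool E)
FIRST(S) = {λ, bool, read, then}  (via Q Q E)
FIRST(Q then): take FIRST of each symbol in turn, carrying on past any symbol whose FIRST contains λ; result {bool, read, then}.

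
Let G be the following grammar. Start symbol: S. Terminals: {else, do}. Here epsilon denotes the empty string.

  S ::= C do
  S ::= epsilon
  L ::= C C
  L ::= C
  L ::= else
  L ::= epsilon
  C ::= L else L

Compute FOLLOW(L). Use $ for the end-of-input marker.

{do, else}

FIRST(S): from S::=C do we get {else}; from S::=epsilon we get {epsilon}. So FIRST(S) = {epsilon, else}.
FIRST(L): from L::=C C we get {else}; from L::=C we get {else}; from L::=else we get {else}; from L::=epsilon we get {epsilon}. So FIRST(L) = {epsilon, else}.
FIRST(C): from C::=L else L we get {else}. So FIRST(C) = {else}.
FOLLOW(S) includes $ since S is the start symbol.
FOLLOW(S): S appears on no right-hand side. Thus FOLLOW(S) = {$}.
FOLLOW(L): in C::=L else L (occurrence 1), L is followed by else L with FIRST {else}; in C::=L else L (occurrence 2), the suffix after L is empty, so FOLLOW(L) ⊇ FOLLOW(C) = {do, else}. Thus FOLLOW(L) = {do, else}.
FOLLOW(C): in S::=C do, C is followed by do with FIRST {do}; in L::=C C (occurrence 1), C is followed by C with FIRST {else}; in L::=C C (occurrence 2), the suffix after C is empty, so FOLLOW(C) ⊇ FOLLOW(L) = {do, else}; in L::=C, the suffix after C is empty, so FOLLOW(C) ⊇ FOLLOW(L) = {do, else}. Thus FOLLOW(C) = {do, else}.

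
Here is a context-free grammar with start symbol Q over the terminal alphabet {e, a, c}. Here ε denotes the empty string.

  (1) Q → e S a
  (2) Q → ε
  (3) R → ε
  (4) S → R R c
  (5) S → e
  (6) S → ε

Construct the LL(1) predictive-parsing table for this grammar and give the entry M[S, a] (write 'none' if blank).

FIRST(Q) = {ε, e}
FIRST(R) = {ε}
FIRST(S) = {ε, c, e}  (via R R c)
FOLLOW(Q) includes $ since Q is the start symbol.
FOLLOW(S): in Q→e S a, S is followed by a with FIRST {a}. Thus FOLLOW(S) = {a}.
For S → R R c: FIRST(R R c) = {c}, so it goes in M[S, t] for t ∈ {c}.
For S → e: FIRST(e) = {e}, so it goes in M[S, t] for t ∈ {e}.
For S → ε: FIRST(ε) = {ε}, so it goes in M[S, t] for t ∈ {}; since ε ∈ FIRST, also for every t ∈ FOLLOW(S) = {a}.

S → ε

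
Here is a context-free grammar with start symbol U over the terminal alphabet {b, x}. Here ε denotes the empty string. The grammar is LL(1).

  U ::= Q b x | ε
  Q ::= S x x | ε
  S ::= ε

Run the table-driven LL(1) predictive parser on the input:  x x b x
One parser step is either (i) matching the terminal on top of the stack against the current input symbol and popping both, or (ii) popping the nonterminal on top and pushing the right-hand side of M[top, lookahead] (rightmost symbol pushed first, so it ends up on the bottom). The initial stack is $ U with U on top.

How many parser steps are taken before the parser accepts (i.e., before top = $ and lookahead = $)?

7

step 1: stack=$ U  input=x x b x $  — expand U ::= Q b x
step 2: stack=$ x b Q  input=x x b x $  — expand Q ::= S x x
step 3: stack=$ x b x x S  input=x x b x $  — expand S ::= ε
step 4: stack=$ x b x x  input=x x b x $  — match x
step 5: stack=$ x b x  input=x b x $  — match x
step 6: stack=$ x b  input=b x $  — match b
step 7: stack=$ x  input=x $  — match x
Accept reached after 7 steps.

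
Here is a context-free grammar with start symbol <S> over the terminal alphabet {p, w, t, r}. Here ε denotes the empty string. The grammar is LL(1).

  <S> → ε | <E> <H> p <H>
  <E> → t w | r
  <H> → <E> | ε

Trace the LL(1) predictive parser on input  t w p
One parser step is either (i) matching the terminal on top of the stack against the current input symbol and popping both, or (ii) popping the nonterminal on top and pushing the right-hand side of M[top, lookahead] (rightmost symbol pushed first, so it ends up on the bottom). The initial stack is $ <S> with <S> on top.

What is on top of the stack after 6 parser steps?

<H>

     Stack            Input    Action
  1  $ <S>            t w p $  expand <S> → <E> <H> p <H>
  2  $ <H> p <H> <E>  t w p $  expand <E> → t w
  3  $ <H> p <H> w t  t w p $  match t
  4  $ <H> p <H> w    w p $    match w
  5  $ <H> p <H>      p $      expand <H> → ε
  6  $ <H> p          p $      match p
Stack after step 6: $ <H> (top = <H>).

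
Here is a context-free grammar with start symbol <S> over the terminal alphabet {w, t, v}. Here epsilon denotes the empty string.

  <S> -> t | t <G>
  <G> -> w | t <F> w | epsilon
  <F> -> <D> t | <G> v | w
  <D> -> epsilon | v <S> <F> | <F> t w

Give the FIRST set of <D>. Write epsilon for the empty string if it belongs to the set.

{epsilon, t, v, w}

FIRST(<S>) = {t}
FIRST(<G>) = {epsilon, t, w}
FIRST(<F>) = {t, v, w}  (via <D> t, <G> v)
FIRST(<D>) = {epsilon, t, v, w}  (via <F> t w)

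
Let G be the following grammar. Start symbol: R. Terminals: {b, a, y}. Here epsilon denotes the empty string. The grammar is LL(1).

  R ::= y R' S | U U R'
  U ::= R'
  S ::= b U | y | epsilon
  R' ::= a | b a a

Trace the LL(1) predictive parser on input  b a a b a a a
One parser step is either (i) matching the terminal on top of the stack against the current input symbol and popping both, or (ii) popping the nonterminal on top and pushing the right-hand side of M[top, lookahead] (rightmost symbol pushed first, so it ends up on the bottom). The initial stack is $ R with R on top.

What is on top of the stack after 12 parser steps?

a

step 1: stack=$ R  input=b a a b a a a $  — expand R ::= U U R'
step 2: stack=$ R' U U  input=b a a b a a a $  — expand U ::= R'
step 3: stack=$ R' U R'  input=b a a b a a a $  — expand R' ::= b a a
step 4: stack=$ R' U a a b  input=b a a b a a a $  — match b
step 5: stack=$ R' U a a  input=a a b a a a $  — match a
step 6: stack=$ R' U a  input=a b a a a $  — match a
step 7: stack=$ R' U  input=b a a a $  — expand U ::= R'
step 8: stack=$ R' R'  input=b a a a $  — expand R' ::= b a a
step 9: stack=$ R' a a b  input=b a a a $  — match b
step 10: stack=$ R' a a  input=a a a $  — match a
step 11: stack=$ R' a  input=a a $  — match a
step 12: stack=$ R'  input=a $  — expand R' ::= a
Stack after step 12: $ a (top = a).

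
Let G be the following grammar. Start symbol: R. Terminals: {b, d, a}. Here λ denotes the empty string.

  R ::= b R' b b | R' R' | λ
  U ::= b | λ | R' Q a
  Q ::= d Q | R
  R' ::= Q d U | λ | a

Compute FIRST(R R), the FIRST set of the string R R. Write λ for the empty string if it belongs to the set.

{λ, a, b, d}

FIRST(R) = {λ, a, b, d}  (via R' R')
FIRST(Q) = {λ, a, b, d}  (via R)
FIRST(R') = {λ, a, b, d}  (via Q d U)
FIRST(U) = {λ, a, b, d}  (via R' Q a)
FIRST(R R): take FIRST of each symbol in turn, carrying on past any symbol whose FIRST contains λ; result {λ, a, b, d}.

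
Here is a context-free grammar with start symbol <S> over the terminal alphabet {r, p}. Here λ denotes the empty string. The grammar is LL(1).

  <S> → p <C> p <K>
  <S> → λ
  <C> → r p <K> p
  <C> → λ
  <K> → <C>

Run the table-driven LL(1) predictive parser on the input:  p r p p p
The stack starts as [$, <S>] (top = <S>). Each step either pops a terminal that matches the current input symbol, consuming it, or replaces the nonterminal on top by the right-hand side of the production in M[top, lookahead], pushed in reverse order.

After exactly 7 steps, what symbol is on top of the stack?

step 1: stack=$ <S>  input=p r p p p $  — expand <S> → p <C> p <K>
step 2: stack=$ <K> p <C> p  input=p r p p p $  — match p
step 3: stack=$ <K> p <C>  input=r p p p $  — expand <C> → r p <K> p
step 4: stack=$ <K> p p <K> p r  input=r p p p $  — match r
step 5: stack=$ <K> p p <K> p  input=p p p $  — match p
step 6: stack=$ <K> p p <K>  input=p p $  — expand <K> → <C>
step 7: stack=$ <K> p p <C>  input=p p $  — expand <C> → λ
Stack after step 7: $ <K> p p (top = p).

p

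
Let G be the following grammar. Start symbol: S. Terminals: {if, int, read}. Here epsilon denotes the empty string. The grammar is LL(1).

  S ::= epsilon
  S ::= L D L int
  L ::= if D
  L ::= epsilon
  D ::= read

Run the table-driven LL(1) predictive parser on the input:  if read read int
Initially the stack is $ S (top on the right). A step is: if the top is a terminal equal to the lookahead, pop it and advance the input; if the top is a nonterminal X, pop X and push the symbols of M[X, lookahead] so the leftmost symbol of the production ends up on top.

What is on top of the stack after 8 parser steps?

int

     Stack           Input               Action
  1  $ S             if read read int $  expand S ::= L D L int
  2  $ int L D L     if read read int $  expand L ::= if D
  3  $ int L D D if  if read read int $  match if
  4  $ int L D D     read read int $     expand D ::= read
  5  $ int L D read  read read int $     match read
  6  $ int L D       read int $          expand D ::= read
  7  $ int L read    read int $          match read
  8  $ int L         int $               expand L ::= epsilon
Stack after step 8: $ int (top = int).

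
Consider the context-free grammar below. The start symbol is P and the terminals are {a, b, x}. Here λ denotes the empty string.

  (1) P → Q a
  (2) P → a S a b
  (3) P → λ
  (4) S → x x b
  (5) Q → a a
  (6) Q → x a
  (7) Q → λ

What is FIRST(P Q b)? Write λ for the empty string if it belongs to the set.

FIRST(S) = {x}
FIRST(Q) = {λ, a, x}
FIRST(P) = {λ, a, x}  (via Q a)
FIRST(P Q b): take FIRST of each symbol in turn, carrying on past any symbol whose FIRST contains λ; result {a, b, x}.

{a, b, x}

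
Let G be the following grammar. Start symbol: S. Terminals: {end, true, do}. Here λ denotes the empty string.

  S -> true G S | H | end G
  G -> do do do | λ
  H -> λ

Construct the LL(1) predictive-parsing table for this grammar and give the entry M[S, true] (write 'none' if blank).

FIRST(G) = {λ, do}
FIRST(H) = {λ}
FIRST(S) = {λ, end, true}  (via H)
FOLLOW(S) includes $ since S is the start symbol.
FOLLOW(S): in S->true G S, the suffix after S is empty (adds nothing new). Thus FOLLOW(S) = {$}.
For S -> true G S: FIRST(true G S) = {true}, so it goes in M[S, t] for t ∈ {true}.
For S -> H: FIRST(H) = {λ}, so it goes in M[S, t] for t ∈ {}; since λ ∈ FIRST, also for every t ∈ FOLLOW(S) = {$}.
For S -> end G: FIRST(end G) = {end}, so it goes in M[S, t] for t ∈ {end}.

S -> true G S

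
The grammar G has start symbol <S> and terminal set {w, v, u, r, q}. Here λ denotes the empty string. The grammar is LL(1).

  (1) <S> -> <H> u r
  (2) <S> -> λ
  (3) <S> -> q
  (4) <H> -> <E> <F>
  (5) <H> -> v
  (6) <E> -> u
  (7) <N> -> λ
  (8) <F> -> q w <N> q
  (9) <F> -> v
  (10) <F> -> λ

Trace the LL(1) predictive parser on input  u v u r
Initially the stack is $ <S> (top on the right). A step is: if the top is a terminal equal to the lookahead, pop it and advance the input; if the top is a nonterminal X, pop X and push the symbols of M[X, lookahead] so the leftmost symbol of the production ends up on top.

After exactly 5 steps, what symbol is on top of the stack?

     Stack          Input      Action
  1  $ <S>          u v u r $  expand <S> -> <H> u r
  2  $ r u <H>      u v u r $  expand <H> -> <E> <F>
  3  $ r u <F> <E>  u v u r $  expand <E> -> u
  4  $ r u <F> u    u v u r $  match u
  5  $ r u <F>      v u r $    expand <F> -> v
Stack after step 5: $ r u v (top = v).

v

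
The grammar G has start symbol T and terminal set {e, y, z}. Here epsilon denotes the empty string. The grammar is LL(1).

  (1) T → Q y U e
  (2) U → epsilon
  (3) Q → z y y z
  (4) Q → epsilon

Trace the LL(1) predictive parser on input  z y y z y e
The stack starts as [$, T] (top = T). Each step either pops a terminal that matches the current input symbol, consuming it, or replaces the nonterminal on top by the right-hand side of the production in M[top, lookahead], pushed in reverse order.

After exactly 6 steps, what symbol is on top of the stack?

y

     Stack            Input          Action
  1  $ T              z y y z y e $  expand T → Q y U e
  2  $ e U y Q        z y y z y e $  expand Q → z y y z
  3  $ e U y z y y z  z y y z y e $  match z
  4  $ e U y z y y    y y z y e $    match y
  5  $ e U y z y      y z y e $      match y
  6  $ e U y z        z y e $        match z
Stack after step 6: $ e U y (top = y).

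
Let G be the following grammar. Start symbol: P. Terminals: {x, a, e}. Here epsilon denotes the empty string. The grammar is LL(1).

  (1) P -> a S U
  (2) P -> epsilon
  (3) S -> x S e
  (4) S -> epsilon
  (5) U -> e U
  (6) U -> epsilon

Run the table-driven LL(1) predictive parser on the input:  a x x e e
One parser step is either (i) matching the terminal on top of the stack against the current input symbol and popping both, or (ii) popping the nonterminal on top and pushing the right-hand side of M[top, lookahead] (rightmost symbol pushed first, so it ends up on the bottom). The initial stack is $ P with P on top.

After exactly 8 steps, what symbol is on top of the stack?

step 1: stack=$ P  input=a x x e e $  — expand P -> a S U
step 2: stack=$ U S a  input=a x x e e $  — match a
step 3: stack=$ U S  input=x x e e $  — expand S -> x S e
step 4: stack=$ U e S x  input=x x e e $  — match x
step 5: stack=$ U e S  input=x e e $  — expand S -> x S e
step 6: stack=$ U e e S x  input=x e e $  — match x
step 7: stack=$ U e e S  input=e e $  — expand S -> epsilon
step 8: stack=$ U e e  input=e e $  — match e
Stack after step 8: $ U e (top = e).

e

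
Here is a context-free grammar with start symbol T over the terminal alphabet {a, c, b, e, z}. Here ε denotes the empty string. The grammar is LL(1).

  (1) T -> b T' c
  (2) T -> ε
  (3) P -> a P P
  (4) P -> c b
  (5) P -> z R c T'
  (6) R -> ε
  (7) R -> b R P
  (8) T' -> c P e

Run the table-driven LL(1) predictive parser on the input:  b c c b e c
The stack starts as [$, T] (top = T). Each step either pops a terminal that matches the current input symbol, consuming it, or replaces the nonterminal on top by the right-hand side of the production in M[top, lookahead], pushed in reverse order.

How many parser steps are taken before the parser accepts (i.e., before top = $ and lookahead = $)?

9

     Stack      Input          Action
  1  $ T        b c c b e c $  expand T -> b T' c
  2  $ c T' b   b c c b e c $  match b
  3  $ c T'     c c b e c $    expand T' -> c P e
  4  $ c e P c  c c b e c $    match c
  5  $ c e P    c b e c $      expand P -> c b
  6  $ c e b c  c b e c $      match c
  7  $ c e b    b e c $        match b
  8  $ c e      e c $          match e
  9  $ c        c $            match c
Accept reached after 9 steps.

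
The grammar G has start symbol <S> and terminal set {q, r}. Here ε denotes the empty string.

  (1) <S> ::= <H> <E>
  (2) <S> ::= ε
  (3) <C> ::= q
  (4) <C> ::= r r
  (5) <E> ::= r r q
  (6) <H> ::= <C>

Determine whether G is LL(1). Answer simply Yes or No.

Yes

FIRST(<S>) = {ε, q, r}
FIRST(<C>) = {q, r}
FIRST(<E>) = {r}
FIRST(<H>) = {q, r}
FOLLOW(<S>) = {$}
FOLLOW(<C>) = {r}
FOLLOW(<E>) = {$}
FOLLOW(<H>) = {r}
Each cell of M receives at most one production.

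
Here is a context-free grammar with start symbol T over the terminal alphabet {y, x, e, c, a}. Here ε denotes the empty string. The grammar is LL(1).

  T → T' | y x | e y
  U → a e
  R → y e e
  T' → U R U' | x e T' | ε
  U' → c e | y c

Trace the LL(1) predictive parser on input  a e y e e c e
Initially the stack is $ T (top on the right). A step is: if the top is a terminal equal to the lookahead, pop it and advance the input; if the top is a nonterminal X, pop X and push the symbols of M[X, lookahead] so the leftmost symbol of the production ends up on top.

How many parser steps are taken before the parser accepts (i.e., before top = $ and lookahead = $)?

      Stack       Input            Action
   1  $ T         a e y e e c e $  expand T → T'
   2  $ T'        a e y e e c e $  expand T' → U R U'
   3  $ U' R U    a e y e e c e $  expand U → a e
   4  $ U' R e a  a e y e e c e $  match a
   5  $ U' R e    e y e e c e $    match e
   6  $ U' R      y e e c e $      expand R → y e e
   7  $ U' e e y  y e e c e $      match y
   8  $ U' e e    e e c e $        match e
   9  $ U' e      e c e $          match e
  10  $ U'        c e $            expand U' → c e
  11  $ e c       c e $            match c
  12  $ e         e $              match e
Accept reached after 12 steps.

12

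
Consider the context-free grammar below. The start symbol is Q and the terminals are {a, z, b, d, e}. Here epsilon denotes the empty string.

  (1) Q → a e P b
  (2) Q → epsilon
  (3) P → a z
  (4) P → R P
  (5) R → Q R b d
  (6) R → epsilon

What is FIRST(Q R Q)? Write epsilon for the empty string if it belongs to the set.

FIRST(Q) = {epsilon, a}
FIRST(R) = {epsilon, a, b}  (via Q R b d)
FIRST(P) = {a, b}  (via R P)
FIRST(Q R Q): take FIRST of each symbol in turn, carrying on past any symbol whose FIRST contains epsilon; result {epsilon, a, b}.

{epsilon, a, b}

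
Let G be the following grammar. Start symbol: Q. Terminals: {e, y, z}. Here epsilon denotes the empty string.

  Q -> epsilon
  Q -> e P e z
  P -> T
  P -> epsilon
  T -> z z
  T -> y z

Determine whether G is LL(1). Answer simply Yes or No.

Yes

FIRST(Q) = {epsilon, e}
FIRST(P) = {epsilon, y, z}
FIRST(T) = {y, z}
FOLLOW(Q) = {$}
FOLLOW(P) = {e}
FOLLOW(T) = {e}
Each cell of M receives at most one production.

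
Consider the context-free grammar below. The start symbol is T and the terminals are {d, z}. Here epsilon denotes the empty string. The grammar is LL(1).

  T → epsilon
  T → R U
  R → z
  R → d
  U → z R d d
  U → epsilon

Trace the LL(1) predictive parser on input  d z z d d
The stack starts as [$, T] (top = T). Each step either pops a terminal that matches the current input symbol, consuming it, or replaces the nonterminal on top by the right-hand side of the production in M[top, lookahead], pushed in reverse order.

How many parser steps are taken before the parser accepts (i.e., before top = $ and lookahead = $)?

step 1: stack=$ T  input=d z z d d $  — expand T → R U
step 2: stack=$ U R  input=d z z d d $  — expand R → d
step 3: stack=$ U d  input=d z z d d $  — match d
step 4: stack=$ U  input=z z d d $  — expand U → z R d d
step 5: stack=$ d d R z  input=z z d d $  — match z
step 6: stack=$ d d R  input=z d d $  — expand R → z
step 7: stack=$ d d z  input=z d d $  — match z
step 8: stack=$ d d  input=d d $  — match d
step 9: stack=$ d  input=d $  — match d
Accept reached after 9 steps.

9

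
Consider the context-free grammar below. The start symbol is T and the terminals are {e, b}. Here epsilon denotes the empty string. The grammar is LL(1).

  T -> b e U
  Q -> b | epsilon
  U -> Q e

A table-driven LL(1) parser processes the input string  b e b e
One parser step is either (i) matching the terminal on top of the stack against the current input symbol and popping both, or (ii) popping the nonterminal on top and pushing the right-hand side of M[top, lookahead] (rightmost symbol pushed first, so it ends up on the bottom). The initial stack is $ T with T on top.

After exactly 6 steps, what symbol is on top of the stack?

step 1: stack=$ T  input=b e b e $  — expand T -> b e U
step 2: stack=$ U e b  input=b e b e $  — match b
step 3: stack=$ U e  input=e b e $  — match e
step 4: stack=$ U  input=b e $  — expand U -> Q e
step 5: stack=$ e Q  input=b e $  — expand Q -> b
step 6: stack=$ e b  input=b e $  — match b
Stack after step 6: $ e (top = e).

e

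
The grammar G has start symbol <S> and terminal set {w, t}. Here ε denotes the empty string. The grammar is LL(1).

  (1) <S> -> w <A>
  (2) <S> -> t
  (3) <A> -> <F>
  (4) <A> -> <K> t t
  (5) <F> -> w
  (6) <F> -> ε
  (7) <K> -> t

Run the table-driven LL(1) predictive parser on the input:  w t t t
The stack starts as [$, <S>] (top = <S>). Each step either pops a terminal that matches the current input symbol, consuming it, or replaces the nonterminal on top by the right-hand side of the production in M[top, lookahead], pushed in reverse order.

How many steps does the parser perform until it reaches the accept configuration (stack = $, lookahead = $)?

7

step 1: stack=$ <S>  input=w t t t $  — expand <S> -> w <A>
step 2: stack=$ <A> w  input=w t t t $  — match w
step 3: stack=$ <A>  input=t t t $  — expand <A> -> <K> t t
step 4: stack=$ t t <K>  input=t t t $  — expand <K> -> t
step 5: stack=$ t t t  input=t t t $  — match t
step 6: stack=$ t t  input=t t $  — match t
step 7: stack=$ t  input=t $  — match t
Accept reached after 7 steps.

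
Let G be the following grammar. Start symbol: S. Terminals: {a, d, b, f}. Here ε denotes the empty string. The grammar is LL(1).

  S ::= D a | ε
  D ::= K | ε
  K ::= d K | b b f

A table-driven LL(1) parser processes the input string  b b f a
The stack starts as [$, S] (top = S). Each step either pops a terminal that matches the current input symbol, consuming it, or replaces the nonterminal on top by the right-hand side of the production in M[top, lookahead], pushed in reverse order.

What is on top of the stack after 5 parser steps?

f

     Stack      Input      Action
  1  $ S        b b f a $  expand S ::= D a
  2  $ a D      b b f a $  expand D ::= K
  3  $ a K      b b f a $  expand K ::= b b f
  4  $ a f b b  b b f a $  match b
  5  $ a f b    b f a $    match b
Stack after step 5: $ a f (top = f).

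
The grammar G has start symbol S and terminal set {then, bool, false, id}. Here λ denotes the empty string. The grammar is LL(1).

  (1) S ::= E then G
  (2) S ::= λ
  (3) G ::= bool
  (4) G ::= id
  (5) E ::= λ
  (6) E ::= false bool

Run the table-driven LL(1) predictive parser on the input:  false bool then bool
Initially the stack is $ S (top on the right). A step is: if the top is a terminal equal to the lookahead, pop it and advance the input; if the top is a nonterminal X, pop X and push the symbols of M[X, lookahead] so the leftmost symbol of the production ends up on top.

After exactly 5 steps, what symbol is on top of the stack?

G

     Stack                Input                   Action
  1  $ S                  false bool then bool $  expand S ::= E then G
  2  $ G then E           false bool then bool $  expand E ::= false bool
  3  $ G then bool false  false bool then bool $  match false
  4  $ G then bool        bool then bool $        match bool
  5  $ G then             then bool $             match then
Stack after step 5: $ G (top = G).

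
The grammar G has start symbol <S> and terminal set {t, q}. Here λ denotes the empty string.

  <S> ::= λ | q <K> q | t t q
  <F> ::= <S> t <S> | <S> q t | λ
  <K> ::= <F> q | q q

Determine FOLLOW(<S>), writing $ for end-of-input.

{$, q, t}

FIRST(<S>) = {λ, q, t}
FIRST(<F>) = {λ, q, t}  (via <S> t <S>, <S> q t)
FIRST(<K>) = {q, t}  (via <F> q)
FOLLOW(<S>) includes $ since <S> is the start symbol.
FOLLOW(<F>): in <K>::=<F> q, <F> is followed by q with FIRST {q}. Thus FOLLOW(<F>) = {q}.
FOLLOW(<S>): in <F>::=<S> t <S> (occurrence 1), <S> is followed by t <S> with FIRST {t}; in <F>::=<S> t <S> (occurrence 2), the suffix after <S> is empty, so FOLLOW(<S>) ⊇ FOLLOW(<F>) = {q}; in <F>::=<S> q t, <S> is followed by q t with FIRST {q}. Thus FOLLOW(<S>) = {$, q, t}.
FOLLOW(<K>): in <S>::=q <K> q, <K> is followed by q with FIRST {q}. Thus FOLLOW(<K>) = {q}.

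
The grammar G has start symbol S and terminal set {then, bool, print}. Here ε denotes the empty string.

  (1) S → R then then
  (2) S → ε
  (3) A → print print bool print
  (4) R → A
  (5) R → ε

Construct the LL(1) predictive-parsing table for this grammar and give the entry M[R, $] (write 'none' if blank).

FIRST(A) = {print}
FIRST(R) = {ε, print}  (via A)
FIRST(S) = {ε, print, then}  (via R then then)
FOLLOW(S) includes $ since S is the start symbol.
FOLLOW(R): in S→R then then, R is followed by then then with FIRST {then}. Thus FOLLOW(R) = {then}.
For R → A: FIRST(A) = {print}, so it goes in M[R, t] for t ∈ {print}.
For R → ε: FIRST(ε) = {ε}, so it goes in M[R, t] for t ∈ {}; since ε ∈ FIRST, also for every t ∈ FOLLOW(R) = {then}.
None of these place a production in M[R, $].

none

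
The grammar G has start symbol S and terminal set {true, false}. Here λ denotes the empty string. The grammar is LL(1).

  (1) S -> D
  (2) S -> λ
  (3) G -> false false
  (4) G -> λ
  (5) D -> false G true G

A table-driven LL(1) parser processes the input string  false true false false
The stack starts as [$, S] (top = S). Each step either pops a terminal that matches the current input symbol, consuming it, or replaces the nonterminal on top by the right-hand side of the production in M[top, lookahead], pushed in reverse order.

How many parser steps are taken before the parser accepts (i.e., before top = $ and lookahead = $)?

step 1: stack=$ S  input=false true false false $  — expand S -> D
step 2: stack=$ D  input=false true false false $  — expand D -> false G true G
step 3: stack=$ G true G false  input=false true false false $  — match false
step 4: stack=$ G true G  input=true false false $  — expand G -> λ
step 5: stack=$ G true  input=true false false $  — match true
step 6: stack=$ G  input=false false $  — expand G -> false false
step 7: stack=$ false false  input=false false $  — match false
step 8: stack=$ false  input=false $  — match false
Accept reached after 8 steps.

8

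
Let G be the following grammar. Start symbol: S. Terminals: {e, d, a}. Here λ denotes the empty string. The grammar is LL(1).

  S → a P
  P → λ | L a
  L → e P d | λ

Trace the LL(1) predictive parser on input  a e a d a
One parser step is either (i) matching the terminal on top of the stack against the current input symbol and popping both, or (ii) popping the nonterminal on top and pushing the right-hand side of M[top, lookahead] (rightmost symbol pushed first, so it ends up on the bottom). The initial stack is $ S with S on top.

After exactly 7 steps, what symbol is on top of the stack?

step 1: stack=$ S  input=a e a d a $  — expand S → a P
step 2: stack=$ P a  input=a e a d a $  — match a
step 3: stack=$ P  input=e a d a $  — expand P → L a
step 4: stack=$ a L  input=e a d a $  — expand L → e P d
step 5: stack=$ a d P e  input=e a d a $  — match e
step 6: stack=$ a d P  input=a d a $  — expand P → L a
step 7: stack=$ a d a L  input=a d a $  — expand L → λ
Stack after step 7: $ a d a (top = a).

a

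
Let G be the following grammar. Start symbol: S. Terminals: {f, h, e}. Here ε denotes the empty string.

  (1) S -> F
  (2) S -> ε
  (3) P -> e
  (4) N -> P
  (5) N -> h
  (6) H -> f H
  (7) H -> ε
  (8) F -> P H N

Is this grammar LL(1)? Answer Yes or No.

FIRST(S) = {ε, e}
FIRST(P) = {e}
FIRST(N) = {e, h}
FIRST(H) = {ε, f}
FIRST(F) = {e}
FOLLOW(S) = {$}
FOLLOW(P) = {$, e, f, h}
FOLLOW(N) = {$}
FOLLOW(H) = {e, h}
FOLLOW(F) = {$}
Each cell of M receives at most one production.

Yes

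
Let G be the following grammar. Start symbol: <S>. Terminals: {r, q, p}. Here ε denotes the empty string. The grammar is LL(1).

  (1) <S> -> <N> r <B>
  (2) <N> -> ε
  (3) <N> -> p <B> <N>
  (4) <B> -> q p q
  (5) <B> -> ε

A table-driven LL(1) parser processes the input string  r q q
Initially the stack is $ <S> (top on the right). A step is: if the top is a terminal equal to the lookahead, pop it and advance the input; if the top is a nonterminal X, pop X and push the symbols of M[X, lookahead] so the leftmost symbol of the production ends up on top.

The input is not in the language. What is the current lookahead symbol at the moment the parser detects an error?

step 1: stack=$ <S>  input=r q q $  — expand <S> -> <N> r <B>
step 2: stack=$ <B> r <N>  input=r q q $  — expand <N> -> ε
step 3: stack=$ <B> r  input=r q q $  — match r
step 4: stack=$ <B>  input=q q $  — expand <B> -> q p q
step 5: stack=$ q p q  input=q q $  — match q
step 6: stack=$ q p  input=q $  — error: top is terminal p but lookahead is q

q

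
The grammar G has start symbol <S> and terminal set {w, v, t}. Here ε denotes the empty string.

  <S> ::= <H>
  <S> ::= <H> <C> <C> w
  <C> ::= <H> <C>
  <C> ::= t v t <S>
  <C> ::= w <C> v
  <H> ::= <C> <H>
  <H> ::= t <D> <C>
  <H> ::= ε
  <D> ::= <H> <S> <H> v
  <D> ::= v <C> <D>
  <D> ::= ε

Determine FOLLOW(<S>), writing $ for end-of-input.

FIRST(<S>): from <S>::=<H> we get {ε, t, w}; from <S>::=<H> <C> <C> w we get {t, w}. So FIRST(<S>) = {ε, t, w}.
FIRST(<C>): from <C>::=<H> <C> we get {t, w}; from <C>::=t v t <S> we get {t}; from <C>::=w <C> v we get {w}. So FIRST(<C>) = {t, w}.
FIRST(<H>): from <H>::=<C> <H> we get {t, w}; from <H>::=t <D> <C> we get {t}; from <H>::=ε we get {ε}. So FIRST(<H>) = {ε, t, w}.
FIRST(<D>): from <D>::=<H> <S> <H> v we get {t, v, w}; from <D>::=v <C> <D> we get {v}; from <D>::=ε we get {ε}. So FIRST(<D>) = {ε, t, v, w}.
FOLLOW(<S>) includes $ since <S> is the start symbol.
FOLLOW(<D>): in <H>::=t <D> <C>, <D> is followed by <C> with FIRST {t, w}; in <D>::=v <C> <D>, the suffix after <D> is empty (adds nothing new). Thus FOLLOW(<D>) = {t, w}.
FOLLOW(<S>): in <C>::=t v t <S>, the suffix after <S> is empty, so FOLLOW(<S>) ⊇ FOLLOW(<C>) = {$, t, v, w}; in <D>::=<H> <S> <H> v, <S> is followed by <H> v with FIRST {t, v, w}. Thus FOLLOW(<S>) = {$, t, v, w}.
FOLLOW(<H>): in <S>::=<H>, the suffix after <H> is empty, so FOLLOW(<H>) ⊇ FOLLOW(<S>) = {$, t, v, w}; in <S>::=<H> <C> <C> w, <H> is followed by <C> <C> w with FIRST {t, w}; in <C>::=<H> <C>, <H> is followed by <C> with FIRST {t, w}; in <H>::=<C> <H>, the suffix after <H> is empty (adds nothing new); in <D>::=<H> <S> <H> v (occurrence 1), <H> is followed by <S> <H> v with FIRST {t, v, w}; in <D>::=<H> <S> <H> v (occurrence 2), <H> is followed by v with FIRST {v}. Thus FOLLOW(<H>) = {$, t, v, w}.
FOLLOW(<C>): in <S>::=<H> <C> <C> w (occurrence 1), <C> is followed by <C> w with FIRST {t, w}; in <S>::=<H> <C> <C> w (occurrence 2), <C> is followed by w with FIRST {w}; in <C>::=<H> <C>, the suffix after <C> is empty (adds nothing new); in <C>::=w <C> v, <C> is followed by v with FIRST {v}; in <H>::=<C> <H>, <C> is followed by <H> with FIRST {ε, t, w}; in <H>::=<C> <H>, the suffix after <C> is nullable, so FOLLOW(<C>) ⊇ FOLLOW(<H>) = {$, t, v, w}; in <H>::=t <D> <C>, the suffix after <C> is empty, so FOLLOW(<C>) ⊇ FOLLOW(<H>) = {$, t, v, w}; in <D>::=v <C> <D>, <C> is followed by <D> with FIRST {ε, t, v, w}; in <D>::=v <C> <D>, the suffix after <C> is nullable, so FOLLOW(<C>) ⊇ FOLLOW(<D>) = {t, w}. Thus FOLLOW(<C>) = {$, t, v, w}.

{$, t, v, w}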